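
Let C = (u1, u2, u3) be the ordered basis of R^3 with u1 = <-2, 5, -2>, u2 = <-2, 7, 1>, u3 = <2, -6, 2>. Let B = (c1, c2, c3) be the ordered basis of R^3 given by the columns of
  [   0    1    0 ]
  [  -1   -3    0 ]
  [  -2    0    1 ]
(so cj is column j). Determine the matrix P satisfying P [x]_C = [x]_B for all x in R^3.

[[1, -1, 0], [-2, -2, 2], [0, -1, 2]]

Column j of P is [uj]_B, since P maps C-coordinates to B-coordinates.
Expressing u1 in B: u1 = c1 - 2c2 + 0·c3, so column 1 of P is <1, -2, 0>.
Doing the same for each uj gives P = [[1, -1, 0], [-2, -2, 2], [0, -1, 2]].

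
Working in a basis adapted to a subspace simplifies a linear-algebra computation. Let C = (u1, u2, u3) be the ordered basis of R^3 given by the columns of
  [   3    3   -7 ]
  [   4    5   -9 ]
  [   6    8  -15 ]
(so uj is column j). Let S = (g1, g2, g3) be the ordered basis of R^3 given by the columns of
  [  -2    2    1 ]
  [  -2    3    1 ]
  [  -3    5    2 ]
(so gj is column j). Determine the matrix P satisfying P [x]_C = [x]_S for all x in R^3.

Take x = uj: its C-coordinates are the j-th standard unit vector, so P e_j — column j of P — equals [uj]_S.
u1 = -g1 + g2 - g3, giving column 1 = <-1, 1, -1>; repeating for each j gives P = [[-1, 0, 1], [1, 2, -2], [-1, -1, -1]].

[[-1, 0, 1], [1, 2, -2], [-1, -1, -1]]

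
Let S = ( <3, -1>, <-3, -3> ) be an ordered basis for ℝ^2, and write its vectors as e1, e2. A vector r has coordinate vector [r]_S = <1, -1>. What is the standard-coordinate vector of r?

The coordinates say r = e1 - e2; adding the scaled basis vectors gives <6, 2>.

<6, 2>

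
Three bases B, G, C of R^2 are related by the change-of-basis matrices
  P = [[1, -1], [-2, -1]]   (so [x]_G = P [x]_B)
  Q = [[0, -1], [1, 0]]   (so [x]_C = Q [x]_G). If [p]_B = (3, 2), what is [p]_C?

(8, 1)

First [p]_G = P [p]_B = (1, -8).
Then [p]_C = Q [p]_G = (8, 1).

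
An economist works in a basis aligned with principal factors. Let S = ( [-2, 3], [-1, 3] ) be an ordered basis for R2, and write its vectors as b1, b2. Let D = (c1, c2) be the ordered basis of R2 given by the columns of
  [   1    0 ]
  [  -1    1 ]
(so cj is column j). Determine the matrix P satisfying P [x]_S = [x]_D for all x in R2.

[[-2, -1], [1, 2]]

Take x = bj: its S-coordinates are the j-th standard unit vector, so P e_j — column j of P — equals [bj]_D.
b1 = -2c1 + c2, giving column 1 = [-2, 1]; repeating for each j gives P = [[-2, -1], [1, 2]].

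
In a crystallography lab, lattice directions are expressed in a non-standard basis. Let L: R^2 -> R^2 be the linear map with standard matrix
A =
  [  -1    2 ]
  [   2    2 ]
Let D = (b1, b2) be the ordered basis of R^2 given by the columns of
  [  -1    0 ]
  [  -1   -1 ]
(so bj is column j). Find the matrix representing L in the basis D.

[[1, 2], [3, 0]]

Let P have columns b1, b2. Then [L]_D = P^(-1) A P.
Here det P = 1, so P^(-1) is integer; computing A P first and then P^(-1)(A P) gives [[1, 2], [3, 0]].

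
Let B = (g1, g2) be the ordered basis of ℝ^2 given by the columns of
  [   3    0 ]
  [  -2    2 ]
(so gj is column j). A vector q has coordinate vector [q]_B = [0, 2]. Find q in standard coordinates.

[0, 4]

The coordinates say q = 0·g1 + 2g2; adding the scaled basis vectors gives [0, 4].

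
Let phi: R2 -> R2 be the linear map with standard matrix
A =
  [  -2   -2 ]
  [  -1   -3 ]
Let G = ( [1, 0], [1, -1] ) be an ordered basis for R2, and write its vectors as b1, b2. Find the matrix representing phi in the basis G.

[[-3, 2], [1, -2]]

The j-th column of [phi]_G is [phi(bj)]_G.
phi(b1) = A b1 = [-2, -1] = -3b1 + b2, so column 1 is [-3, 1].
Repeating for b2 and assembling the columns gives [[-3, 2], [1, -2]].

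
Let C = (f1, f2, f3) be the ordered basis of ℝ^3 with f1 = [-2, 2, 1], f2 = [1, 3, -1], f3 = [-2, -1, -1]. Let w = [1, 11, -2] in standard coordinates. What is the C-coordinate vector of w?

[1, 3, 0]

Write w = c_1 f1 + ... + c_3 f3 and solve for the c_i.
Row-reducing the augmented matrix [M | w] gives c = (1, 3, 0).
Check: f1 + 3f2 + 0·f3 = [1, 11, -2].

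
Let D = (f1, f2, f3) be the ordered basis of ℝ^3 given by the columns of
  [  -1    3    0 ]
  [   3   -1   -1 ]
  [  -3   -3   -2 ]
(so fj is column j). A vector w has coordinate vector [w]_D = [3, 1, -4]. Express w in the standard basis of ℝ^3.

[0, 12, -4]

The coordinates say w = 3f1 + f2 - 4f3; adding the scaled basis vectors gives [0, 12, -4].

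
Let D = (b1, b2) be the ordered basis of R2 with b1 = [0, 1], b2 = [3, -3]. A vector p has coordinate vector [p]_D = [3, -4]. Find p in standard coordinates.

[-12, 15]

By definition p = 3b1 - 4b2.
Summing componentwise gives [-12, 15].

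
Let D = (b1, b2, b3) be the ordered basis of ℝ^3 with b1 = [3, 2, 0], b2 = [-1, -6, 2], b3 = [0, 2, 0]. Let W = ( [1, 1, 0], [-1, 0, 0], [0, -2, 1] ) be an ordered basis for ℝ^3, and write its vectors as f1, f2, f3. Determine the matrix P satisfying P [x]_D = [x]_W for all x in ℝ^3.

[[2, -2, 2], [-1, -1, 2], [0, 2, 0]]

Column j of P is [bj]_W, since P maps D-coordinates to W-coordinates.
Expressing b1 in W: b1 = 2f1 - f2 + 0·f3, so column 1 of P is [2, -1, 0].
Doing the same for each bj gives P = [[2, -2, 2], [-1, -1, 2], [0, 2, 0]].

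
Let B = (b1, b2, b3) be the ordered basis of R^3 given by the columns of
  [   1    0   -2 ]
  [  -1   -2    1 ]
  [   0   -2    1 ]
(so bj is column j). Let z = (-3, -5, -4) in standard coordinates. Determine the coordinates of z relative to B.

[z]_B is the unique c with M c = z, where M has columns b1, ..., b3.
Gaussian elimination on [M | z] yields c = (1, 3, 2).
Check: b1 + 3b2 + 2b3 = (-3, -5, -4).

(1, 3, 2)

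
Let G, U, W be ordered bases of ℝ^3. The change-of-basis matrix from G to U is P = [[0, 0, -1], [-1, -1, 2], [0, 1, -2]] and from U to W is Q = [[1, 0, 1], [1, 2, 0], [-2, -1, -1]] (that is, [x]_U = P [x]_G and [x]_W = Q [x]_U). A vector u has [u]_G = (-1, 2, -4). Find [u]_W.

Composing the changes, [u]_W = Q P [u]_G.
Q P = [[0, 1, -3], [-2, -2, 3], [1, 0, 2]]; applying this to (-1, 2, -4) gives (14, -14, -9).

(14, -14, -9)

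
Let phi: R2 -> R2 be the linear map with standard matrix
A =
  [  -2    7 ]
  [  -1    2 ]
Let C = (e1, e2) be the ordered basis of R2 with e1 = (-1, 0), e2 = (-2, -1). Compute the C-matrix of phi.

With P the matrix whose columns are e1, e2, [phi]_C = P^(-1) A P.
Column by column: phi(e1) = A e1 = (2, 1); its C-coordinates (0, -1) give column 1.
Continuing for each basis vector yields [phi]_C = [[0, 3], [-1, 0]].

[[0, 3], [-1, 0]]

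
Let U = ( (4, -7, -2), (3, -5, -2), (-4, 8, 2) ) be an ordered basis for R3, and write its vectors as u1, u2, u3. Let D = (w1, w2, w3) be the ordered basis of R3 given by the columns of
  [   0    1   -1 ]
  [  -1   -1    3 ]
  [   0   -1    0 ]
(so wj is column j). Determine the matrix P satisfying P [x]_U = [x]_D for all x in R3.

Let M have columns uj and N have columns wj. Then for every x, N [x]_D = x = M [x]_U, so P = N^(-1) M.
Since det N = -1, N^(-1) has integer entries; multiplying gives P = [[-1, 0, 0], [2, 2, -2], [-2, -1, 2]].

[[-1, 0, 0], [2, 2, -2], [-2, -1, 2]]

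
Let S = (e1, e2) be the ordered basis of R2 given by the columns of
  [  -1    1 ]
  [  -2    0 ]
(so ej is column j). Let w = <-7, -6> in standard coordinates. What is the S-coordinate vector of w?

<3, -4>

We seek scalars with c_1 e1 + c_2 e2 = w; equivalently solve M c = w where the columns of M are e1, e2.
System: -c_1 + c_2 = -7, -2c_1 + 0c_2 = -6; solving gives c_1 = 3, c_2 = -4.
Check: 3e1 - 4e2 = <-7, -6>.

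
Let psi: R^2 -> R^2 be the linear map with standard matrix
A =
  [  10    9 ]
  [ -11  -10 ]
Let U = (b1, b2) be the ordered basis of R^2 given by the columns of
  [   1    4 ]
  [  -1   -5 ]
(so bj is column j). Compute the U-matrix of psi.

The j-th column of [psi]_U is [psi(bj)]_U.
psi(b1) = A b1 = (1, -1) = b1 + 0·b2, so column 1 is (1, 0).
Repeating for b2 and assembling the columns gives [[1, -1], [0, -1]].

[[1, -1], [0, -1]]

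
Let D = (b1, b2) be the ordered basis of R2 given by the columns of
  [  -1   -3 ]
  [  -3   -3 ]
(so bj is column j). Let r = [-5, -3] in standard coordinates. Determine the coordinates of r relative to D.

[-1, 2]

We seek scalars with c_1 b1 + c_2 b2 = r; equivalently solve M c = r where the columns of M are b1, b2.
System: -c_1 - 3c_2 = -5, -3c_1 - 3c_2 = -3; solving gives c_1 = -1, c_2 = 2.
Check: -b1 + 2b2 = [-5, -3].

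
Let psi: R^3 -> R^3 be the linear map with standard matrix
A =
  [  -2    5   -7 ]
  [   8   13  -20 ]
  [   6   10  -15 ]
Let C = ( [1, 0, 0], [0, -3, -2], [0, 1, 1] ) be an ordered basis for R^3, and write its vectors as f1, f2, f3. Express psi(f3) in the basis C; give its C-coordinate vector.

[-2, 2, -1]

Compute psi(f3) = A f3 = [-2, -7, -5] in standard coordinates.
Then write this in C-coordinates: solve for y in y_1 f1 + ... + y_3 f3 = [-2, -7, -5].
This gives y = [-2, 2, -1], which is column 3 of [psi]_C.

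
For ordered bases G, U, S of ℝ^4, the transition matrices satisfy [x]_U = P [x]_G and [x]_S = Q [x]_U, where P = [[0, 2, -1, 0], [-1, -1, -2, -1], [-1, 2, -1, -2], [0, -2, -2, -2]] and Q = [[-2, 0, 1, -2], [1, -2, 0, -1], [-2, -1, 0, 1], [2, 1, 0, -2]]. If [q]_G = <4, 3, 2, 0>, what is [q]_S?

Apply P to get U-coordinates <4, -11, 0, -10>, then Q to get S-coordinates.
The result is [q]_S = <12, 36, -7, 17>.

<12, 36, -7, 17>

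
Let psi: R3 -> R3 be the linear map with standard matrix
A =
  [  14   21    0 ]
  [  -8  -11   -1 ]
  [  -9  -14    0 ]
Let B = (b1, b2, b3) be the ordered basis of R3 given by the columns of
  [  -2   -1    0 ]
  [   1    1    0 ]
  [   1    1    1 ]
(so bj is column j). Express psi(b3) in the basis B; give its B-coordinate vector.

Compute psi(b3) = A b3 = (0, -1, 0) in standard coordinates.
Then write this in B-coordinates: solve for y in y_1 b1 + ... + y_3 b3 = (0, -1, 0).
This gives y = (1, -2, 1), which is column 3 of [psi]_B.

(1, -2, 1)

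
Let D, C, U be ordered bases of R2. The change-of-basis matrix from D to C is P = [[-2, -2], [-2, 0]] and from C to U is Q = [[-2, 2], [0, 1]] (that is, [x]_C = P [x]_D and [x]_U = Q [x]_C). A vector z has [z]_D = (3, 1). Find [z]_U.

(4, -6)

First [z]_C = P [z]_D = (-8, -6).
Then [z]_U = Q [z]_C = (4, -6).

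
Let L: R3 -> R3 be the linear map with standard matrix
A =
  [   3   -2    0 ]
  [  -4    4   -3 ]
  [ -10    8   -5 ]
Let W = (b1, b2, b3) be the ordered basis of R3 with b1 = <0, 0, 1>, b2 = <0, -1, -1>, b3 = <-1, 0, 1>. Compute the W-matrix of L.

[[-2, 0, 1], [3, 1, -1], [0, -2, 3]]

Let P have columns b1, ..., b3. Then [L]_W = P^(-1) A P.
Here det P = -1, so P^(-1) is integer; computing A P first and then P^(-1)(A P) gives [[-2, 0, 1], [3, 1, -1], [0, -2, 3]].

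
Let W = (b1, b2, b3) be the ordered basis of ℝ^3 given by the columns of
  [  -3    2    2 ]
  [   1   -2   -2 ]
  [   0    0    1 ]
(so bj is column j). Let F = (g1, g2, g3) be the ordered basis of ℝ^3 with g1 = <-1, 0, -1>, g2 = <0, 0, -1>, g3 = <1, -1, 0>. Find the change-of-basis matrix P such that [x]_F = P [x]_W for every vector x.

Column j of P is [bj]_F, since P maps W-coordinates to F-coordinates.
Expressing b1 in F: b1 = 2g1 - 2g2 - g3, so column 1 of P is <2, -2, -1>.
Doing the same for each bj gives P = [[2, 0, 0], [-2, 0, -1], [-1, 2, 2]].

[[2, 0, 0], [-2, 0, -1], [-1, 2, 2]]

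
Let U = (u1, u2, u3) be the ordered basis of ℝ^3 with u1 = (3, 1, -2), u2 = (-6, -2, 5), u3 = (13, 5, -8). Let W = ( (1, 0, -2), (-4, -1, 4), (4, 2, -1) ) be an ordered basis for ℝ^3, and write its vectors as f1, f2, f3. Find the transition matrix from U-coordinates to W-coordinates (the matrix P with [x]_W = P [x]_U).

Take x = uj: its U-coordinates are the j-th standard unit vector, so P e_j — column j of P — equals [uj]_W.
u1 = -f1 - f2 + 0·f3, giving column 1 = (-1, -1, 0); repeating for each j gives P = [[-1, -2, 1], [-1, 0, -1], [0, -1, 2]].

[[-1, -2, 1], [-1, 0, -1], [0, -1, 2]]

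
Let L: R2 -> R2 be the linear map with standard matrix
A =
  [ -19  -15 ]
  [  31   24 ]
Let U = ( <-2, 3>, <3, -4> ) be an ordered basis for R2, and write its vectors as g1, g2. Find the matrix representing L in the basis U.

The j-th column of [L]_U is [L(gj)]_U.
L(g1) = A g1 = <-7, 10> = 2g1 - g2, so column 1 is <2, -1>.
Repeating for g2 and assembling the columns gives [[2, 3], [-1, 3]].

[[2, 3], [-1, 3]]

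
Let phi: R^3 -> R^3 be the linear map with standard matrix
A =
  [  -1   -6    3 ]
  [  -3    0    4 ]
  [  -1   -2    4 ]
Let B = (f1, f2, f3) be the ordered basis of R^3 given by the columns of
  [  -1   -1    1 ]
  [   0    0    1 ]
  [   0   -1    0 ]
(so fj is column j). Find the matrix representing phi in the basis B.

The j-th column of [phi]_B is [phi(fj)]_B.
phi(f1) = A f1 = (1, 3, 1) = 3f1 - f2 + 3f3, so column 1 is (3, -1, 3).
Repeating for f2, f3 and assembling the columns gives [[3, -2, 1], [-1, 3, 3], [3, -1, -3]].

[[3, -2, 1], [-1, 3, 3], [3, -1, -3]]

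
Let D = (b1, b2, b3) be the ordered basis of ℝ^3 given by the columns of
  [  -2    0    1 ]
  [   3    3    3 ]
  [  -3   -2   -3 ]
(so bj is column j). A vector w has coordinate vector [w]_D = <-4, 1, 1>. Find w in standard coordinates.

<9, -6, 7>

w = M [w]_D, where M has columns b1, ..., b3.
Carrying out the matrix-vector product, w = <9, -6, 7>.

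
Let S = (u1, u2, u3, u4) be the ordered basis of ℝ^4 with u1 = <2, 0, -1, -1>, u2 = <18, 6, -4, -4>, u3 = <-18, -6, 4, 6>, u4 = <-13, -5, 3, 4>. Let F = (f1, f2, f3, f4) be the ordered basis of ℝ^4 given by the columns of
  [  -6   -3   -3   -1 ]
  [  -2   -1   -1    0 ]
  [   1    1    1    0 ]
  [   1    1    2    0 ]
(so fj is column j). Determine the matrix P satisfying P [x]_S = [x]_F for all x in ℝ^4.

Column j of P is [uj]_F, since P maps S-coordinates to F-coordinates.
Expressing u1 in F: u1 = f1 - 2f2 + 0·f3 - 2f4, so column 1 of P is <1, -2, 0, -2>.
Doing the same for each uj gives P = [[1, -2, 2, 2], [-2, -2, 0, 0], [0, 0, 2, 1], [-2, 0, 0, -2]].

[[1, -2, 2, 2], [-2, -2, 0, 0], [0, 0, 2, 1], [-2, 0, 0, -2]]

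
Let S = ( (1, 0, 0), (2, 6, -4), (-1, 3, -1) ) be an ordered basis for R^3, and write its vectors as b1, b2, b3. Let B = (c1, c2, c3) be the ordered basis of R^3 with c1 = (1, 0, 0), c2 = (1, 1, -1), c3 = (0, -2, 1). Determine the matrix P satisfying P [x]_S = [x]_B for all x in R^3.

Column j of P is [bj]_B, since P maps S-coordinates to B-coordinates.
Expressing b1 in B: b1 = c1 + 0·c2 + 0·c3, so column 1 of P is (1, 0, 0).
Doing the same for each bj gives P = [[1, 0, 0], [0, 2, -1], [0, -2, -2]].

[[1, 0, 0], [0, 2, -1], [0, -2, -2]]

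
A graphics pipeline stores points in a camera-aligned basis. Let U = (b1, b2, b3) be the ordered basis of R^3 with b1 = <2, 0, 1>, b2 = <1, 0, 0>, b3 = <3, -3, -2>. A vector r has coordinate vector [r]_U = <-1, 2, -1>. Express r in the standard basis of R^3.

<-3, 3, 1>

The coordinates say r = -b1 + 2b2 - b3; adding the scaled basis vectors gives <-3, 3, 1>.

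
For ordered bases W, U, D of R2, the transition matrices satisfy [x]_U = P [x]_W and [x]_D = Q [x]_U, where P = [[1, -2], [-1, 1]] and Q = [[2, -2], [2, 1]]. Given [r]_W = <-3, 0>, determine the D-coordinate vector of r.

<-12, -3>

Composing the changes, [r]_D = Q P [r]_W.
Q P = [[4, -6], [1, -3]]; applying this to <-3, 0> gives <-12, -3>.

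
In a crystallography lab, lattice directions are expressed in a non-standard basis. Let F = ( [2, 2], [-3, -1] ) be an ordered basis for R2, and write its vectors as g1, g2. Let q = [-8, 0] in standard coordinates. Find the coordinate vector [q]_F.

We seek scalars with c_1 g1 + c_2 g2 = q; equivalently solve M c = q where the columns of M are g1, g2.
System: 2c_1 - 3c_2 = -8, 2c_1 - c_2 = 0; solving gives c_1 = 2, c_2 = 4.
Check: 2g1 + 4g2 = [-8, 0].

[2, 4]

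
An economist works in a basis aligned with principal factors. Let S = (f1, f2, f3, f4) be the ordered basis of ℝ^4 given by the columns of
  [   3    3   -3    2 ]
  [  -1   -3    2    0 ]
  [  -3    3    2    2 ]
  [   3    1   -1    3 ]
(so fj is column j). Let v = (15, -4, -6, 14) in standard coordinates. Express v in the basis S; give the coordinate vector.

(1, -1, -3, 3)

[v]_S is the unique c with M c = v, where M has columns f1, ..., f4.
Row-reducing the augmented matrix [M | v] gives c = (1, -1, -3, 3).
Check: f1 - f2 - 3f3 + 3f4 = (15, -4, -6, 14).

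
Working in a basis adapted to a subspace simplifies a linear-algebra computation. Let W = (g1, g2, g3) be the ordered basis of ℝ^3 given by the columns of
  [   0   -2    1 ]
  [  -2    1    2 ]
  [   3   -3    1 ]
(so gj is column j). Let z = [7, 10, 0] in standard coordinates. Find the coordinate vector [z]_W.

[-3, -2, 3]

[z]_W is the unique c with M c = z, where M has columns g1, ..., g3.
Gaussian elimination on [M | z] yields c = (-3, -2, 3).
Check: -3g1 - 2g2 + 3g3 = [7, 10, 0].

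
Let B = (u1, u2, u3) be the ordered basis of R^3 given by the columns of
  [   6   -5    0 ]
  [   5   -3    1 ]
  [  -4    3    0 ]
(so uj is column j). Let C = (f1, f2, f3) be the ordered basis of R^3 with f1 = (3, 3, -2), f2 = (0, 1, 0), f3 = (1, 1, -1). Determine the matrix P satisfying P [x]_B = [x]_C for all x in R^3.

Column j of P is [uj]_C, since P maps B-coordinates to C-coordinates.
Expressing u1 in C: u1 = 2f1 - f2 + 0·f3, so column 1 of P is (2, -1, 0).
Doing the same for each uj gives P = [[2, -2, 0], [-1, 2, 1], [0, 1, 0]].

[[2, -2, 0], [-1, 2, 1], [0, 1, 0]]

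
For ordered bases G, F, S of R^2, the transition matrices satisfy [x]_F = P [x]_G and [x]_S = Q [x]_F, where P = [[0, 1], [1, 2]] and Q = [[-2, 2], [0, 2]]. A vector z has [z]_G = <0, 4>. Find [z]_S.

Composing the changes, [z]_S = Q P [z]_G.
Q P = [[2, 2], [2, 4]]; applying this to <0, 4> gives <8, 16>.

<8, 16>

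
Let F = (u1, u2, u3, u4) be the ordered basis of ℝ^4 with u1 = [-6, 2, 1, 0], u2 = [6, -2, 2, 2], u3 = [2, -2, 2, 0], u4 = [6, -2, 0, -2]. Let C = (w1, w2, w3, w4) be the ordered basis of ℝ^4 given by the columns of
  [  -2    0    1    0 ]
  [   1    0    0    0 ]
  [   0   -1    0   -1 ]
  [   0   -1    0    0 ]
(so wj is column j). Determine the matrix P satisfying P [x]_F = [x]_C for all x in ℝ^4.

Column j of P is [uj]_C, since P maps F-coordinates to C-coordinates.
Expressing u1 in C: u1 = 2w1 + 0·w2 - 2w3 - w4, so column 1 of P is [2, 0, -2, -1].
Doing the same for each uj gives P = [[2, -2, -2, -2], [0, -2, 0, 2], [-2, 2, -2, 2], [-1, 0, -2, -2]].

[[2, -2, -2, -2], [0, -2, 0, 2], [-2, 2, -2, 2], [-1, 0, -2, -2]]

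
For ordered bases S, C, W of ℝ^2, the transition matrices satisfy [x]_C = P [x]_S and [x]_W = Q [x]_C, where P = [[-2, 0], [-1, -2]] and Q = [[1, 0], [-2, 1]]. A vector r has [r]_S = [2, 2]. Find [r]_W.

First [r]_C = P [r]_S = [-4, -6].
Then [r]_W = Q [r]_C = [-4, 2].

[-4, 2]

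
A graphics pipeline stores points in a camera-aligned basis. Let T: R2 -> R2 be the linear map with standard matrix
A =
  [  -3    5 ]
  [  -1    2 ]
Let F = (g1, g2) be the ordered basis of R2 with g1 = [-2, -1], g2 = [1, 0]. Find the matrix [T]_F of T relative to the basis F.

With P the matrix whose columns are g1, g2, [T]_F = P^(-1) A P.
Column by column: T(g1) = A g1 = [1, 0]; its F-coordinates [0, 1] give column 1.
Continuing for each basis vector yields [T]_F = [[0, 1], [1, -1]].

[[0, 1], [1, -1]]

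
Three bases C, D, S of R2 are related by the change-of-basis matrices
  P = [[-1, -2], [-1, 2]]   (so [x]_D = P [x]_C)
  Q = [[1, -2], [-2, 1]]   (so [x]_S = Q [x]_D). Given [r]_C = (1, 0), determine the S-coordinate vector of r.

Apply P to get D-coordinates (-1, -1), then Q to get S-coordinates.
The result is [r]_S = (1, 1).

(1, 1)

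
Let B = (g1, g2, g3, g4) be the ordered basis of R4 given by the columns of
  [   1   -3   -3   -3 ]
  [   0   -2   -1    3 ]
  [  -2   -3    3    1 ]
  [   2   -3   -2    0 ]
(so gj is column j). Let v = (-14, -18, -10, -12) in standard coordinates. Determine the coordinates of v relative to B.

(4, 4, 4, -2)

[v]_B is the unique c with M c = v, where M has columns g1, ..., g4.
Row-reducing the augmented matrix [M | v] gives c = (4, 4, 4, -2).
Check: 4g1 + 4g2 + 4g3 - 2g4 = (-14, -18, -10, -12).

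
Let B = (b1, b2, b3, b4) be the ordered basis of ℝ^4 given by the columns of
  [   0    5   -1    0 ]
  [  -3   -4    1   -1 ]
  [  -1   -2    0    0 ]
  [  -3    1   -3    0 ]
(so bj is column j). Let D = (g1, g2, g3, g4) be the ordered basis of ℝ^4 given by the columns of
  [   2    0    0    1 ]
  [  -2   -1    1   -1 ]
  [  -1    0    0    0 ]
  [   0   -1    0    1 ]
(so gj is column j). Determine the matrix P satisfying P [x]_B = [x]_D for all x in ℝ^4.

[[1, 2, 0, 0], [1, 0, 2, 0], [-2, 1, 2, -1], [-2, 1, -1, 0]]

Let M have columns bj and N have columns gj. Then for every x, N [x]_D = x = M [x]_B, so P = N^(-1) M.
Since det N = -1, N^(-1) has integer entries; multiplying gives P = [[1, 2, 0, 0], [1, 0, 2, 0], [-2, 1, 2, -1], [-2, 1, -1, 0]].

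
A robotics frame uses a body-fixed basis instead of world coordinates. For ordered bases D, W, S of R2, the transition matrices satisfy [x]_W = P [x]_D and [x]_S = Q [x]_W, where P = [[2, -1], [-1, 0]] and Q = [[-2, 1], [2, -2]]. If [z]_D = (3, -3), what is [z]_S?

(-21, 24)

Composing the changes, [z]_S = Q P [z]_D.
Q P = [[-5, 2], [6, -2]]; applying this to (3, -3) gives (-21, 24).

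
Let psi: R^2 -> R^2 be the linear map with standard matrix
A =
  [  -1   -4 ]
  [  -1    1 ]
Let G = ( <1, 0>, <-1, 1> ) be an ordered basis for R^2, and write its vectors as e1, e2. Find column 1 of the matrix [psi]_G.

Column 1 of [psi]_G is the G-coordinate vector of psi(e1).
In standard coordinates psi(e1) = A e1 = <-1, -1>.
Converting to G: <-1, -1> = -2e1 - e2, so the coordinate vector is <-2, -1>.

<-2, -1>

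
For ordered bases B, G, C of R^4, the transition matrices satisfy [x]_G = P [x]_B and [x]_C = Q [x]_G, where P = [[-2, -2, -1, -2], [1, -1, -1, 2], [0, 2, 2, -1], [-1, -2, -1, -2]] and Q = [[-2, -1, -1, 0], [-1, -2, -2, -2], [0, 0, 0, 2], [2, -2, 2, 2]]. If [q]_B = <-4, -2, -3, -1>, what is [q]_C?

Composing the changes, [q]_C = Q P [q]_B.
Q P = [[3, 3, 1, 3], [2, 4, 1, 4], [-2, -4, -2, -4], [-8, -2, 2, -14]]; applying this to <-4, -2, -3, -1> gives <-24, -23, 26, 44>.

<-24, -23, 26, 44>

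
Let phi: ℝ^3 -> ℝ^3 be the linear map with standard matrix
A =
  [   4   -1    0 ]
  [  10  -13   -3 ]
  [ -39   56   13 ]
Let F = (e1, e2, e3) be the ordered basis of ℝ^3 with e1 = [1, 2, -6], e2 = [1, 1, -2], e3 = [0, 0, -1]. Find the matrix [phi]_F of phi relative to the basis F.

Let P have columns e1, ..., e3. Then [phi]_F = P^(-1) A P.
Here det P = 1, so P^(-1) is integer; computing A P first and then P^(-1)(A P) gives [[0, 0, 3], [2, 3, -3], [1, 3, 1]].

[[0, 0, 3], [2, 3, -3], [1, 3, 1]]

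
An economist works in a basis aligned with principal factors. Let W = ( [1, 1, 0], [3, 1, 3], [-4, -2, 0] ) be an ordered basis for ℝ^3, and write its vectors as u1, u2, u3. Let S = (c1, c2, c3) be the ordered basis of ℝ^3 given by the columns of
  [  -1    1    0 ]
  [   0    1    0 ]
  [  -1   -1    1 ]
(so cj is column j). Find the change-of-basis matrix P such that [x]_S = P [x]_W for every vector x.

Let M have columns uj and N have columns cj. Then for every x, N [x]_S = x = M [x]_W, so P = N^(-1) M.
Since det N = -1, N^(-1) has integer entries; multiplying gives P = [[0, -2, 2], [1, 1, -2], [1, 2, 0]].

[[0, -2, 2], [1, 1, -2], [1, 2, 0]]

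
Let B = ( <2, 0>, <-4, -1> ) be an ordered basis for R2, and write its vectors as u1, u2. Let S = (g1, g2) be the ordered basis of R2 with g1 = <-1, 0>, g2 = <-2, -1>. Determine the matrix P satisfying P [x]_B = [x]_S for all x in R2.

Take x = uj: its B-coordinates are the j-th standard unit vector, so P e_j — column j of P — equals [uj]_S.
u1 = -2g1 + 0·g2, giving column 1 = <-2, 0>; repeating for each j gives P = [[-2, 2], [0, 1]].

[[-2, 2], [0, 1]]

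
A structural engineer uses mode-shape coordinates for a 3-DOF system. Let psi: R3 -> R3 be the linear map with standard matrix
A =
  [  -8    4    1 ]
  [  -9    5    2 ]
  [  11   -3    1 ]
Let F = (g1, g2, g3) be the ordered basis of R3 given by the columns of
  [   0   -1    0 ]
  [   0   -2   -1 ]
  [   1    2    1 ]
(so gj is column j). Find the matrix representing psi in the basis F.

The j-th column of [psi]_F is [psi(gj)]_F.
psi(g1) = A g1 = <1, 2, 1> = 3g1 - g2 + 0·g3, so column 1 is <3, -1, 0>.
Repeating for g2, g3 and assembling the columns gives [[3, 0, 1], [-1, -2, 3], [0, 1, -3]].

[[3, 0, 1], [-1, -2, 3], [0, 1, -3]]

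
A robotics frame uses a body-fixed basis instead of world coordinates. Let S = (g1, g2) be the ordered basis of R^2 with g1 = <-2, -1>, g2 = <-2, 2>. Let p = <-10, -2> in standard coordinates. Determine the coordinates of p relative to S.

We seek scalars with c_1 g1 + c_2 g2 = p; equivalently solve M c = p where the columns of M are g1, g2.
System: -2c_1 - 2c_2 = -10, -c_1 + 2c_2 = -2; solving gives c_1 = 4, c_2 = 1.
Check: 4g1 + g2 = <-10, -2>.

<4, 1>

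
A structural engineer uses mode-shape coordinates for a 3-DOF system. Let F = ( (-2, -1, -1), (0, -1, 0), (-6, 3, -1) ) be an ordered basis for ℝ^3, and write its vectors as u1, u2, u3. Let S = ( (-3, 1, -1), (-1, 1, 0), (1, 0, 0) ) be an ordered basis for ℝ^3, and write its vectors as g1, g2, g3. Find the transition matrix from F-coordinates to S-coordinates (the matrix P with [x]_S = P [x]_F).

Column j of P is [uj]_S, since P maps F-coordinates to S-coordinates.
Expressing u1 in S: u1 = g1 - 2g2 - g3, so column 1 of P is (1, -2, -1).
Doing the same for each uj gives P = [[1, 0, 1], [-2, -1, 2], [-1, -1, -1]].

[[1, 0, 1], [-2, -1, 2], [-1, -1, -1]]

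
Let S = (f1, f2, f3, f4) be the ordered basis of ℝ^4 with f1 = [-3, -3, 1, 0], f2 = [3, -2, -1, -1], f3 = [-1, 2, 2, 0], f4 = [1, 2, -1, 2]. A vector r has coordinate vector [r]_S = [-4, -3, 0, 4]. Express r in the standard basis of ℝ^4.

[7, 26, -5, 11]

By definition r = -4f1 - 3f2 + 0·f3 + 4f4.
Summing componentwise gives [7, 26, -5, 11].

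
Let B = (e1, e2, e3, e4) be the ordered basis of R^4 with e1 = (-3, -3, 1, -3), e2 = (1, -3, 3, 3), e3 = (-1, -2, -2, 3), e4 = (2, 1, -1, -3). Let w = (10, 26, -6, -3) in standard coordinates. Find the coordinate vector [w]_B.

Write w = c_1 e1 + ... + c_4 e4 and solve for the c_i.
Gaussian elimination on [M | w] yields c = (-4, -3, -3, -1).
Check: -4e1 - 3e2 - 3e3 - e4 = (10, 26, -6, -3).

(-4, -3, -3, -1)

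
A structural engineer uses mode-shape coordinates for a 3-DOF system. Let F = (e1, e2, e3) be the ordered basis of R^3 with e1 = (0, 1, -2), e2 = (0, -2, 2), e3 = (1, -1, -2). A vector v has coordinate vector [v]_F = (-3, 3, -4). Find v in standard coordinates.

v = M [v]_F, where M has columns e1, ..., e3.
Carrying out the matrix-vector product, v = (-4, -5, 20).

(-4, -5, 20)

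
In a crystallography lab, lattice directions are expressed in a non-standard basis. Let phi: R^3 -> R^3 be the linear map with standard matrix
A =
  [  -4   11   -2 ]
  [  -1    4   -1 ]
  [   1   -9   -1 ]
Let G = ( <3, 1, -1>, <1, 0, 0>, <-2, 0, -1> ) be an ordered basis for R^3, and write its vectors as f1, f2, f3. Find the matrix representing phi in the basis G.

Let P have columns f1, ..., f3. Then [phi]_G = P^(-1) A P.
Here det P = 1, so P^(-1) is integer; computing A P first and then P^(-1)(A P) gives [[2, -1, 3], [1, -1, -3], [3, 0, -2]].

[[2, -1, 3], [1, -1, -3], [3, 0, -2]]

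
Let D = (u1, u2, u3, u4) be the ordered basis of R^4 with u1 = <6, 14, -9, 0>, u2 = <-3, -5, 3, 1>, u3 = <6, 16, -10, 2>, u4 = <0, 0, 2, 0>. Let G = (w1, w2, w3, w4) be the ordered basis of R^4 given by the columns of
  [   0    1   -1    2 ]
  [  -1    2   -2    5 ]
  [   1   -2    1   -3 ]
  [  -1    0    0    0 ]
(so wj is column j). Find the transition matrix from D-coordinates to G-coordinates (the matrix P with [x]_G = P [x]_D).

Column j of P is [uj]_G, since P maps D-coordinates to G-coordinates.
Expressing u1 in G: u1 = 0·w1 + w2 - w3 + 2w4, so column 1 of P is <0, 1, -1, 2>.
Doing the same for each uj gives P = [[0, -1, -2, 0], [1, -1, 0, -2], [-1, 2, -2, -2], [2, 0, 2, 0]].

[[0, -1, -2, 0], [1, -1, 0, -2], [-1, 2, -2, -2], [2, 0, 2, 0]]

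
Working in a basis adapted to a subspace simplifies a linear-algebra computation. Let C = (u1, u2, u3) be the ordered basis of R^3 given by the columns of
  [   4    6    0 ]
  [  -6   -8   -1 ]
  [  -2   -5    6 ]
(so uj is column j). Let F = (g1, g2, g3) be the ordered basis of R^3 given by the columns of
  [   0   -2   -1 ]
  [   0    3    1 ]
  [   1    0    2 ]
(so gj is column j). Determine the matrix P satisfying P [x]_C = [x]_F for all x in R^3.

Column j of P is [uj]_F, since P maps C-coordinates to F-coordinates.
Expressing u1 in F: u1 = -2g1 - 2g2 + 0·g3, so column 1 of P is [-2, -2, 0].
Doing the same for each uj gives P = [[-2, -1, 2], [-2, -2, -1], [0, -2, 2]].

[[-2, -1, 2], [-2, -2, -1], [0, -2, 2]]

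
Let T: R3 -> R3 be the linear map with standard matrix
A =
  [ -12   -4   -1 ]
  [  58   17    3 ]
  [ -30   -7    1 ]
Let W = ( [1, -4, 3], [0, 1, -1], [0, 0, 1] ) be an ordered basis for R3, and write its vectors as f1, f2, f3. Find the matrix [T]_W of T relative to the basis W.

With P the matrix whose columns are f1, ..., f3, [T]_W = P^(-1) A P.
Column by column: T(f1) = A f1 = [1, -1, 1]; its W-coordinates [1, 3, 1] give column 1.
Continuing for each basis vector yields [T]_W = [[1, -3, -1], [3, 2, -1], [1, 3, 3]].

[[1, -3, -1], [3, 2, -1], [1, 3, 3]]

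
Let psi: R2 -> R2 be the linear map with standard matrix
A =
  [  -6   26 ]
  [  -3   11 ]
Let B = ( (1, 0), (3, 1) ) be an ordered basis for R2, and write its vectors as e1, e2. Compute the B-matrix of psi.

[[3, 2], [-3, 2]]

With P the matrix whose columns are e1, e2, [psi]_B = P^(-1) A P.
Column by column: psi(e1) = A e1 = (-6, -3); its B-coordinates (3, -3) give column 1.
Continuing for each basis vector yields [psi]_B = [[3, 2], [-3, 2]].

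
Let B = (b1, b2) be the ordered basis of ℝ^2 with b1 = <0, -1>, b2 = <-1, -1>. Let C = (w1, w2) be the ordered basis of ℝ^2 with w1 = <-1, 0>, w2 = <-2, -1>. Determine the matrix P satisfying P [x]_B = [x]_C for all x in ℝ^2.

Column j of P is [bj]_C, since P maps B-coordinates to C-coordinates.
Expressing b1 in C: b1 = -2w1 + w2, so column 1 of P is <-2, 1>.
Doing the same for each bj gives P = [[-2, -1], [1, 1]].

[[-2, -1], [1, 1]]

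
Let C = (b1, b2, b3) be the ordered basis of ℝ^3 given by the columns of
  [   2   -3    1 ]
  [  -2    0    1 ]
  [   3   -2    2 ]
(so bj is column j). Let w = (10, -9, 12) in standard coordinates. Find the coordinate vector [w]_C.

[w]_C is the unique c with M c = w, where M has columns b1, ..., b3.
Solving this 3x3 system gives c = (4, -1, -1).
Check: 4b1 - b2 - b3 = (10, -9, 12).

(4, -1, -1)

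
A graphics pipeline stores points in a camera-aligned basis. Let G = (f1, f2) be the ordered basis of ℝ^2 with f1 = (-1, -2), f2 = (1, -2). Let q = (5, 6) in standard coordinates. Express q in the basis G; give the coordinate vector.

Write q = c_1 f1 + c_2 f2 and solve for the c_i.
System: -c_1 + c_2 = 5, -2c_1 - 2c_2 = 6; solving gives c_1 = -4, c_2 = 1.
Check: -4f1 + f2 = (5, 6).

(-4, 1)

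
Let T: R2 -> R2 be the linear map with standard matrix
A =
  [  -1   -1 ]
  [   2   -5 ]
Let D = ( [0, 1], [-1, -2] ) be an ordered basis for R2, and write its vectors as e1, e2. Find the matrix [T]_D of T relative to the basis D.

[[-3, 2], [1, -3]]

Let P have columns e1, e2. Then [T]_D = P^(-1) A P.
Here det P = 1, so P^(-1) is integer; computing A P first and then P^(-1)(A P) gives [[-3, 2], [1, -3]].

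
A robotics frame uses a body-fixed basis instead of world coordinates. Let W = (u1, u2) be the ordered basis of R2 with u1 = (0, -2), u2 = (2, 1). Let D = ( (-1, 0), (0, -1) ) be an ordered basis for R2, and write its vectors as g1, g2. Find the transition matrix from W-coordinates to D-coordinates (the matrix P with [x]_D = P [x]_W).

[[0, -2], [2, -1]]

Column j of P is [uj]_D, since P maps W-coordinates to D-coordinates.
Expressing u1 in D: u1 = 0·g1 + 2g2, so column 1 of P is (0, 2).
Doing the same for each uj gives P = [[0, -2], [2, -1]].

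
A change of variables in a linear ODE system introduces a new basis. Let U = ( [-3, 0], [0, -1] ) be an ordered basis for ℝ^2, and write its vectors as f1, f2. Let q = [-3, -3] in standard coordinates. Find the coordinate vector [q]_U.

[1, 3]

We seek scalars with c_1 f1 + c_2 f2 = q; equivalently solve M c = q where the columns of M are f1, f2.
System: -3c_1 + 0c_2 = -3, 0c_1 - c_2 = -3; solving gives c_1 = 1, c_2 = 3.
Check: f1 + 3f2 = [-3, -3].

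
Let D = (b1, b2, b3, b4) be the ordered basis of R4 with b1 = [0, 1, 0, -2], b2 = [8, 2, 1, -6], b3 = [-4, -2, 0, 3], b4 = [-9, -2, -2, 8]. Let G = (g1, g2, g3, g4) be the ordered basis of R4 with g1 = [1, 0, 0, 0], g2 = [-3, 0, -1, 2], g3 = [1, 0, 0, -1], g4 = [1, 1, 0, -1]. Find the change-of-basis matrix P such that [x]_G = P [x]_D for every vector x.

Take x = bj: its D-coordinates are the j-th standard unit vector, so P e_j — column j of P — equals [bj]_G.
b1 = -2g1 + 0·g2 + g3 + g4, giving column 1 = [-2, 0, 1, 1]; repeating for each j gives P = [[-2, 1, -1, 1], [0, -1, 0, 2], [1, 2, -1, -2], [1, 2, -2, -2]].

[[-2, 1, -1, 1], [0, -1, 0, 2], [1, 2, -1, -2], [1, 2, -2, -2]]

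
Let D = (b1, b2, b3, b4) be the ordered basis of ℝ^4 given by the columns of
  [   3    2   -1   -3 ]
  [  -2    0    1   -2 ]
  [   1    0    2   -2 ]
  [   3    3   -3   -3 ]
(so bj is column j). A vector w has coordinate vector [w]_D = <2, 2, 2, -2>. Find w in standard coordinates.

<14, 2, 10, 12>

w = M [w]_D, where M has columns b1, ..., b4.
Carrying out the matrix-vector product, w = <14, 2, 10, 12>.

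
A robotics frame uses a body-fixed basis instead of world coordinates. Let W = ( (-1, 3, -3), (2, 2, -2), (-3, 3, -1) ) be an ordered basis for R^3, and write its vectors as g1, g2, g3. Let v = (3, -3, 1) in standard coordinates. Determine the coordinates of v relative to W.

(0, 0, -1)

[v]_W is the unique c with M c = v, where M has columns g1, ..., g3.
Row-reducing the augmented matrix [M | v] gives c = (0, 0, -1).
Check: 0·g1 + 0·g2 - g3 = (3, -3, 1).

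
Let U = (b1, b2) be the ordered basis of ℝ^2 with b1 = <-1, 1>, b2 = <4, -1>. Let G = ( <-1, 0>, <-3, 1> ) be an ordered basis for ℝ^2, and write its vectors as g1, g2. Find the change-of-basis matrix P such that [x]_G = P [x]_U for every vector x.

[[-2, -1], [1, -1]]

Let M have columns bj and N have columns gj. Then for every x, N [x]_G = x = M [x]_U, so P = N^(-1) M.
Since det N = -1, N^(-1) has integer entries; multiplying gives P = [[-2, -1], [1, -1]].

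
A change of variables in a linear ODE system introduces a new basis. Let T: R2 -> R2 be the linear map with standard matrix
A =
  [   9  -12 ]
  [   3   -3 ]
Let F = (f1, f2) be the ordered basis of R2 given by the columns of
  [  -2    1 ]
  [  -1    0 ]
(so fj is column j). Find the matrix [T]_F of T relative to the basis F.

[[3, -3], [0, 3]]

Let P have columns f1, f2. Then [T]_F = P^(-1) A P.
Here det P = 1, so P^(-1) is integer; computing A P first and then P^(-1)(A P) gives [[3, -3], [0, 3]].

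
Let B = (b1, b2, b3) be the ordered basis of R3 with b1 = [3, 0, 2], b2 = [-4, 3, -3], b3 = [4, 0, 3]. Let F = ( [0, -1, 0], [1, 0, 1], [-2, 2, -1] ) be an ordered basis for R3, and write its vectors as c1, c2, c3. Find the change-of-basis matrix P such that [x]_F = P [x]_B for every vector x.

Let M have columns bj and N have columns cj. Then for every x, N [x]_F = x = M [x]_B, so P = N^(-1) M.
Since det N = 1, N^(-1) has integer entries; multiplying gives P = [[-2, -1, -2], [1, -2, 2], [-1, 1, -1]].

[[-2, -1, -2], [1, -2, 2], [-1, 1, -1]]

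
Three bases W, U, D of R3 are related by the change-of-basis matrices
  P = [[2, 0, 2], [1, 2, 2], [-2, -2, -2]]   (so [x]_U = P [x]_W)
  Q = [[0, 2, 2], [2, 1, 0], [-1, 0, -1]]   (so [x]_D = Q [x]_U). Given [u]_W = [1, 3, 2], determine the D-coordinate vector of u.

[-2, 23, 6]

Composing the changes, [u]_D = Q P [u]_W.
Q P = [[-2, 0, 0], [5, 2, 6], [0, 2, 0]]; applying this to [1, 3, 2] gives [-2, 23, 6].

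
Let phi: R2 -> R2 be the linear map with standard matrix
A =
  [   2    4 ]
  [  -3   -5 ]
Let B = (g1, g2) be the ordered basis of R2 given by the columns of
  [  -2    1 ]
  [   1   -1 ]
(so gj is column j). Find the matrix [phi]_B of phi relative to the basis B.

The j-th column of [phi]_B is [phi(gj)]_B.
phi(g1) = A g1 = (0, 1) = -g1 - 2g2, so column 1 is (-1, -2).
Repeating for g2 and assembling the columns gives [[-1, 0], [-2, -2]].

[[-1, 0], [-2, -2]]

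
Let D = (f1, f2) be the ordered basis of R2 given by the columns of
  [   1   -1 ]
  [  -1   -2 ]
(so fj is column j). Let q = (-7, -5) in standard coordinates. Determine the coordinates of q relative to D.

(-3, 4)

We seek scalars with c_1 f1 + c_2 f2 = q; equivalently solve M c = q where the columns of M are f1, f2.
System: c_1 - c_2 = -7, -c_1 - 2c_2 = -5; solving gives c_1 = -3, c_2 = 4.
Check: -3f1 + 4f2 = (-7, -5).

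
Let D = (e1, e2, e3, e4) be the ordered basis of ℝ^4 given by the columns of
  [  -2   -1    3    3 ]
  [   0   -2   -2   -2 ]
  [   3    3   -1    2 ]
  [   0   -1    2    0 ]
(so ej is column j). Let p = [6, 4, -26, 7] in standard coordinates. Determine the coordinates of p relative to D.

[-4, -1, 3, -4]

We seek scalars with c_1 e1 + ... + c_4 e4 = p; equivalently solve M c = p where the columns of M are e1, ..., e4.
Solving this 4x4 system gives c = (-4, -1, 3, -4).
Check: -4e1 - e2 + 3e3 - 4e4 = [6, 4, -26, 7].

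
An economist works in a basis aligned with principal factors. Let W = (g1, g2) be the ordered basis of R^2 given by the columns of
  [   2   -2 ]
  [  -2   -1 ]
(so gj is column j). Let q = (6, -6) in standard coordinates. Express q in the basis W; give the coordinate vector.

We seek scalars with c_1 g1 + c_2 g2 = q; equivalently solve M c = q where the columns of M are g1, g2.
System: 2c_1 - 2c_2 = 6, -2c_1 - c_2 = -6; solving gives c_1 = 3, c_2 = 0.
Check: 3g1 + 0·g2 = (6, -6).

(3, 0)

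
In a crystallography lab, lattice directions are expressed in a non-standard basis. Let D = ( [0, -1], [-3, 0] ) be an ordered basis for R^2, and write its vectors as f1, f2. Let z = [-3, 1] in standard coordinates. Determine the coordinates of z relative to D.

[-1, 1]

We seek scalars with c_1 f1 + c_2 f2 = z; equivalently solve M c = z where the columns of M are f1, f2.
System: 0c_1 - 3c_2 = -3, -c_1 + 0c_2 = 1; solving gives c_1 = -1, c_2 = 1.
Check: -f1 + f2 = [-3, 1].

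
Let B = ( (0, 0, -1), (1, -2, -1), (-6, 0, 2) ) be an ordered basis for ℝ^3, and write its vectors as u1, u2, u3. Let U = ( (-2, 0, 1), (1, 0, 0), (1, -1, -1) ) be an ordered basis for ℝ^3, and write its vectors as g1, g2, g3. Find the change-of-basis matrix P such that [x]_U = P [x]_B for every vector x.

Take x = uj: its B-coordinates are the j-th standard unit vector, so P e_j — column j of P — equals [uj]_U.
u1 = -g1 - 2g2 + 0·g3, giving column 1 = (-1, -2, 0); repeating for each j gives P = [[-1, 1, 2], [-2, 1, -2], [0, 2, 0]].

[[-1, 1, 2], [-2, 1, -2], [0, 2, 0]]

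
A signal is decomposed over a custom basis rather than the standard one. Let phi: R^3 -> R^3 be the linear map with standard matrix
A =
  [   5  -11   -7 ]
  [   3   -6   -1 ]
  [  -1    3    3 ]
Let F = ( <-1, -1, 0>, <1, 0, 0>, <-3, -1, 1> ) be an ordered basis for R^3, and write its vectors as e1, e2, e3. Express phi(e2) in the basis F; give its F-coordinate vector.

<-2, 0, -1>

Column 2 of [phi]_F is the F-coordinate vector of phi(e2).
In standard coordinates phi(e2) = A e2 = <5, 3, -1>.
Converting to F: <5, 3, -1> = -2e1 + 0·e2 - e3, so the coordinate vector is <-2, 0, -1>.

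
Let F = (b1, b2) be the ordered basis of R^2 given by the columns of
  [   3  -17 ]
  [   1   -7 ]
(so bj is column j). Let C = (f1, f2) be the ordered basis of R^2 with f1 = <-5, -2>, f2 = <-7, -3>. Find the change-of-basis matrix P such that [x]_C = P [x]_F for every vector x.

[[-2, 2], [1, 1]]

Let M have columns bj and N have columns fj. Then for every x, N [x]_C = x = M [x]_F, so P = N^(-1) M.
Since det N = 1, N^(-1) has integer entries; multiplying gives P = [[-2, 2], [1, 1]].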